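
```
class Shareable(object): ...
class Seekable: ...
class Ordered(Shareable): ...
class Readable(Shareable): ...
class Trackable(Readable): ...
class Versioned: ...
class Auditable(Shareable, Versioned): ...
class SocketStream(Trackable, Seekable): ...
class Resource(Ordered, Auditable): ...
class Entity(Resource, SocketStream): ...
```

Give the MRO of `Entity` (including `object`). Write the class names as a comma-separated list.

Entity, Resource, Ordered, Auditable, SocketStream, Trackable, Readable, Shareable, Versioned, Seekable, object

L[Entity] = Entity + merge(L[Resource], L[SocketStream], [Resource SocketStream])
  take Resource:  [Resource Ordered Auditable Shareable Versioned object] + [SocketStream Trackable Readable Shareable Seekable object] + [Resource SocketStream]
  take Ordered:  [Ordered Auditable Shareable Versioned object] + [SocketStream Trackable Readable Shareable Seekable object] + [SocketStream]
  take Auditable:  [Auditable Shareable Versioned object] + [SocketStream Trackable Readable Shareable Seekable object] + [SocketStream]
  take SocketStream:  [Shareable Versioned object] + [SocketStream Trackable Readable Shareable Seekable object] + [SocketStream]
  take Trackable:  [Shareable Versioned object] + [Trackable Readable Shareable Seekable object]
  take Readable:  [Shareable Versioned object] + [Readable Shareable Seekable object]
  take Shareable:  [Shareable Versioned object] + [Shareable Seekable object]
  take Versioned:  [Versioned object] + [Seekable object]
  take Seekable:  [object] + [Seekable object]
  take object:  [object] + [object]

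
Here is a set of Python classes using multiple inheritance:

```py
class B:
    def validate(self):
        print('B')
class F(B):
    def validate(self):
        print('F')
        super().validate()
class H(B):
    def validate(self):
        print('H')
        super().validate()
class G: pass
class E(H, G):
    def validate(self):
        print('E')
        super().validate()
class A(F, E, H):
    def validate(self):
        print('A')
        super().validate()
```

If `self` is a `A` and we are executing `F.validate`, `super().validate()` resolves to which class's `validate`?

E

L[A] = A + merge(L[F], L[E], L[H], [F E H])
  take F:  [F B object] + [E H B G object] + [H B object] + [F E H]
  take E:  [B object] + [E H B G object] + [H B object] + [E H]
  take H:  [B object] + [H B G object] + [H B object] + [H]
  take B:  [B object] + [B G object] + [B object]
  take G:  [object] + [G object] + [object]
  take object:  [object] + [object] + [object]
MRO: A F E H B G object
super() in F.validate on a A instance goes to the class after F in A's MRO: E.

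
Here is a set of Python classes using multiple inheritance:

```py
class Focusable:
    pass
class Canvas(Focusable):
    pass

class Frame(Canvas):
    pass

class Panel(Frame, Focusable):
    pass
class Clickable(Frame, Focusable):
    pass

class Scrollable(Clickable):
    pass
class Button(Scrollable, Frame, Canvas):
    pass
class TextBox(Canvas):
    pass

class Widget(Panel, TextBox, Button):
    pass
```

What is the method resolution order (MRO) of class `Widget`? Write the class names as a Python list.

[Widget, Panel, TextBox, Button, Scrollable, Clickable, Frame, Canvas, Focusable, object]

L[Widget] = Widget + merge(L[Panel], L[TextBox], L[Button], [Panel TextBox Button])
  take Panel:  [Panel Frame Canvas Focusable object] + [TextBox Canvas Focusable object] + [Button Scrollable Clickable Frame Canvas Focusable object] + [Panel TextBox Button]
  take TextBox:  [Frame Canvas Focusable object] + [TextBox Canvas Focusable object] + [Button Scrollable Clickable Frame Canvas Focusable object] + [TextBox Button]
  take Button:  [Frame Canvas Focusable object] + [Canvas Focusable object] + [Button Scrollable Clickable Frame Canvas Focusable object] + [Button]
  take Scrollable:  [Frame Canvas Focusable object] + [Canvas Focusable object] + [Scrollable Clickable Frame Canvas Focusable object]
  take Clickable:  [Frame Canvas Focusable object] + [Canvas Focusable object] + [Clickable Frame Canvas Focusable object]
  take Frame:  [Frame Canvas Focusable object] + [Canvas Focusable object] + [Frame Canvas Focusable object]
  take Canvas:  [Canvas Focusable object] + [Canvas Focusable object] + [Canvas Focusable object]
  take Focusable:  [Focusable object] + [Focusable object] + [Focusable object]
  take object:  [object] + [object] + [object]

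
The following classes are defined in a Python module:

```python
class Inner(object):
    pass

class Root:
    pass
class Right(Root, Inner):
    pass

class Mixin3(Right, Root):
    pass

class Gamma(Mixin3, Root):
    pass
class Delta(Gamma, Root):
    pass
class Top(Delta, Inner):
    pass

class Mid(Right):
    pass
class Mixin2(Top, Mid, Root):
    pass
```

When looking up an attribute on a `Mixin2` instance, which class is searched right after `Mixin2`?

Top

L[Mixin2] = Mixin2 + merge(L[Top], L[Mid], L[Root], [Top Mid Root])
  take Top:  [Top Delta Gamma Mixin3 Right Root Inner object] + [Mid Right Root Inner object] + [Root object] + [Top Mid Root]
  take Delta:  [Delta Gamma Mixin3 Right Root Inner object] + [Mid Right Root Inner object] + [Root object] + [Mid Root]
  take Gamma:  [Gamma Mixin3 Right Root Inner object] + [Mid Right Root Inner object] + [Root object] + [Mid Root]
  take Mixin3:  [Mixin3 Right Root Inner object] + [Mid Right Root Inner object] + [Root object] + [Mid Root]
  take Mid:  [Right Root Inner object] + [Mid Right Root Inner object] + [Root object] + [Mid Root]
  take Right:  [Right Root Inner object] + [Right Root Inner object] + [Root object] + [Root]
  take Root:  [Root Inner object] + [Root Inner object] + [Root object] + [Root]
  take Inner:  [Inner object] + [Inner object] + [object]
  take object:  [object] + [object] + [object]
MRO: Mixin2 Top Delta Gamma Mixin3 Mid Right Root Inner object
Mixin2 is at position 0; next is Top.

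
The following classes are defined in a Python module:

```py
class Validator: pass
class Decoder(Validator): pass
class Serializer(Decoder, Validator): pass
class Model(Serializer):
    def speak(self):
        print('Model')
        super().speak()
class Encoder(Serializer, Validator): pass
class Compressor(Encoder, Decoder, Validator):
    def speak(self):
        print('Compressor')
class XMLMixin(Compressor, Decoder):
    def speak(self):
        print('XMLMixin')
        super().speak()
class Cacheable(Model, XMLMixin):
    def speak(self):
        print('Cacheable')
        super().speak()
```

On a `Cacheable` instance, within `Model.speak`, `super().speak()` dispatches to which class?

XMLMixin

L[Cacheable] = Cacheable + merge(L[Model], L[XMLMixin], [Model XMLMixin])
  take Model:  [Model Serializer Decoder Validator object] + [XMLMixin Compressor Encoder Serializer Decoder Validator object] + [Model XMLMixin]
  take XMLMixin:  [Serializer Decoder Validator object] + [XMLMixin Compressor Encoder Serializer Decoder Validator object] + [XMLMixin]
  take Compressor:  [Serializer Decoder Validator object] + [Compressor Encoder Serializer Decoder Validator object]
  take Encoder:  [Serializer Decoder Validator object] + [Encoder Serializer Decoder Validator object]
  take Serializer:  [Serializer Decoder Validator object] + [Serializer Decoder Validator object]
  take Decoder:  [Decoder Validator object] + [Decoder Validator object]
  take Validator:  [Validator object] + [Validator object]
  take object:  [object] + [object]
MRO: Cacheable Model XMLMixin Compressor Encoder Serializer Decoder Validator object
super() in Model.speak on a Cacheable instance goes to the class after Model in Cacheable's MRO: XMLMixin.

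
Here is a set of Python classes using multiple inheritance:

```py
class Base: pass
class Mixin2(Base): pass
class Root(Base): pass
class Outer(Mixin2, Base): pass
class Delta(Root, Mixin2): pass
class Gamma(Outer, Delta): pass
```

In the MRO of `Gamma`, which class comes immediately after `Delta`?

L[Gamma] = Gamma + merge(L[Outer], L[Delta], [Outer Delta])
  take Outer:  [Outer Mixin2 Base object] + [Delta Root Mixin2 Base object] + [Outer Delta]
  take Delta:  [Mixin2 Base object] + [Delta Root Mixin2 Base object] + [Delta]
  take Root:  [Mixin2 Base object] + [Root Mixin2 Base object]
  take Mixin2:  [Mixin2 Base object] + [Mixin2 Base object]
  take Base:  [Base object] + [Base object]
  take object:  [object] + [object]
MRO: Gamma Outer Delta Root Mixin2 Base object
Delta is at position 2; next is Root.

Root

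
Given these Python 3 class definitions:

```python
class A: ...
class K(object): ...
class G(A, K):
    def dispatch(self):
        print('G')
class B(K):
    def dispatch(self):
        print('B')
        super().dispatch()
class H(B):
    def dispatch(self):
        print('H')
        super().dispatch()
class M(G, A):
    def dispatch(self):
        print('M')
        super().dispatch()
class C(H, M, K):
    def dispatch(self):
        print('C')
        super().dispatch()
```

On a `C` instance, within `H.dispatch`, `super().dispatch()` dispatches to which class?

B

L[C] = C + merge(L[H], L[M], L[K], [H M K])
  take H:  [H B K object] + [M G A K object] + [K object] + [H M K]
  take B:  [B K object] + [M G A K object] + [K object] + [M K]
  take M:  [K object] + [M G A K object] + [K object] + [M K]
  take G:  [K object] + [G A K object] + [K object] + [K]
  take A:  [K object] + [A K object] + [K object] + [K]
  take K:  [K object] + [K object] + [K object] + [K]
  take object:  [object] + [object] + [object]
MRO: C H B M G A K object
super() in H.dispatch on a C instance goes to the class after H in C's MRO: B.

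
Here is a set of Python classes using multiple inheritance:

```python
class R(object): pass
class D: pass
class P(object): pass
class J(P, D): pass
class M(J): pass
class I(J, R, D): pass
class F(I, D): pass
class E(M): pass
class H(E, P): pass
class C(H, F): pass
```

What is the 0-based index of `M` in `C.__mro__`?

3

L[C] = C + merge(L[H], L[F], [H F])
  take H:  [H E M J P D object] + [F I J P R D object] + [H F]
  take E:  [E M J P D object] + [F I J P R D object] + [F]
  take M:  [M J P D object] + [F I J P R D object] + [F]
  take F:  [J P D object] + [F I J P R D object] + [F]
  take I:  [J P D object] + [I J P R D object]
  take J:  [J P D object] + [J P R D object]
  take P:  [P D object] + [P R D object]
  take R:  [D object] + [R D object]
  take D:  [D object] + [D object]
  take object:  [object] + [object]
MRO: C H E M F I J P R D object
M sits at index 3.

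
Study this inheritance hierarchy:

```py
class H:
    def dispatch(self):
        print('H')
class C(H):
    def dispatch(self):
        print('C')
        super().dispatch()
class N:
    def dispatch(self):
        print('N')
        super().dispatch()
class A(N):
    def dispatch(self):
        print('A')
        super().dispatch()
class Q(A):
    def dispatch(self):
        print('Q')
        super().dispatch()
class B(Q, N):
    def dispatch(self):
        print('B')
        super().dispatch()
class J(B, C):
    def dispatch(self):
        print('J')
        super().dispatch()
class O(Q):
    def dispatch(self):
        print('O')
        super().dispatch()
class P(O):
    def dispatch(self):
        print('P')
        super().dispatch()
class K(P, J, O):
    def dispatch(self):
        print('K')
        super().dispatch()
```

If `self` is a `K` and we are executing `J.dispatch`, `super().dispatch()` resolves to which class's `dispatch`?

O

L[K] = K + merge(L[P], L[J], L[O], [P J O])
  take P:  [P O Q A N object] + [J B Q A N C H object] + [O Q A N object] + [P J O]
  take J:  [O Q A N object] + [J B Q A N C H object] + [O Q A N object] + [J O]
  take O:  [O Q A N object] + [B Q A N C H object] + [O Q A N object] + [O]
  take B:  [Q A N object] + [B Q A N C H object] + [Q A N object]
  take Q:  [Q A N object] + [Q A N C H object] + [Q A N object]
  take A:  [A N object] + [A N C H object] + [A N object]
  take N:  [N object] + [N C H object] + [N object]
  take C:  [object] + [C H object] + [object]
  take H:  [object] + [H object] + [object]
  take object:  [object] + [object] + [object]
MRO: K P J O B Q A N C H object
super() in J.dispatch on a K instance goes to the class after J in K's MRO: O.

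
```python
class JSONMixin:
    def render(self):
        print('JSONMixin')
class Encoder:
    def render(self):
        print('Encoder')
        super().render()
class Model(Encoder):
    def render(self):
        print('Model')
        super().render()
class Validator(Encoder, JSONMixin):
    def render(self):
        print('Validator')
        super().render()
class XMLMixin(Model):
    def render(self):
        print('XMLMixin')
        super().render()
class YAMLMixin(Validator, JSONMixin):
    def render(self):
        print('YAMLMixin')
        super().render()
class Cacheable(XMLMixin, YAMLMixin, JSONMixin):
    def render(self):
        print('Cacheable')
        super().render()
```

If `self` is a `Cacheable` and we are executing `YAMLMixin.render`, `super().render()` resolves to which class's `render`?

Validator

L[Cacheable] = Cacheable + merge(L[XMLMixin], L[YAMLMixin], L[JSONMixin], [XMLMixin YAMLMixin JSONMixin])
  take XMLMixin:  [XMLMixin Model Encoder object] + [YAMLMixin Validator Encoder JSONMixin object] + [JSONMixin object] + [XMLMixin YAMLMixin JSONMixin]
  take Model:  [Model Encoder object] + [YAMLMixin Validator Encoder JSONMixin object] + [JSONMixin object] + [YAMLMixin JSONMixin]
  take YAMLMixin:  [Encoder object] + [YAMLMixin Validator Encoder JSONMixin object] + [JSONMixin object] + [YAMLMixin JSONMixin]
  take Validator:  [Encoder object] + [Validator Encoder JSONMixin object] + [JSONMixin object] + [JSONMixin]
  take Encoder:  [Encoder object] + [Encoder JSONMixin object] + [JSONMixin object] + [JSONMixin]
  take JSONMixin:  [object] + [JSONMixin object] + [JSONMixin object] + [JSONMixin]
  take object:  [object] + [object] + [object]
MRO: Cacheable XMLMixin Model YAMLMixin Validator Encoder JSONMixin object
super() in YAMLMixin.render on a Cacheable instance goes to the class after YAMLMixin in Cacheable's MRO: Validator.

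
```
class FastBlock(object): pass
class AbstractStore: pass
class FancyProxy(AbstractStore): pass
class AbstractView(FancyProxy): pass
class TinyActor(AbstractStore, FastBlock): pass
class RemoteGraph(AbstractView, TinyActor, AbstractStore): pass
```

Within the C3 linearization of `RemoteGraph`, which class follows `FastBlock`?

object

L[RemoteGraph] = RemoteGraph + merge(L[AbstractView], L[TinyActor], L[AbstractStore], [AbstractView TinyActor AbstractStore])
  take AbstractView:  [AbstractView FancyProxy AbstractStore object] + [TinyActor AbstractStore FastBlock object] + [AbstractStore object] + [AbstractView TinyActor AbstractStore]
  take FancyProxy:  [FancyProxy AbstractStore object] + [TinyActor AbstractStore FastBlock object] + [AbstractStore object] + [TinyActor AbstractStore]
  take TinyActor:  [AbstractStore object] + [TinyActor AbstractStore FastBlock object] + [AbstractStore object] + [TinyActor AbstractStore]
  take AbstractStore:  [AbstractStore object] + [AbstractStore FastBlock object] + [AbstractStore object] + [AbstractStore]
  take FastBlock:  [object] + [FastBlock object] + [object]
  take object:  [object] + [object] + [object]
MRO: RemoteGraph AbstractView FancyProxy TinyActor AbstractStore FastBlock object
FastBlock is at position 5; next is object.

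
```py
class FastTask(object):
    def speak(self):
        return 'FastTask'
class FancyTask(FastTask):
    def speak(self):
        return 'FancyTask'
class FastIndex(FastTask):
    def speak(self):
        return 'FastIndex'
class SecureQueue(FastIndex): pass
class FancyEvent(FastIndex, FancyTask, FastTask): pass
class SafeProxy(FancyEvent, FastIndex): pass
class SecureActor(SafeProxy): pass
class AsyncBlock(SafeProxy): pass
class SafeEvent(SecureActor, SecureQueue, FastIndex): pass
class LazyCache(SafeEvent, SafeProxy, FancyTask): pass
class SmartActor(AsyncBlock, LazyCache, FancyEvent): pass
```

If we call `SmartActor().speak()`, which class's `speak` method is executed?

FastIndex

L[SmartActor] = SmartActor + merge(L[AsyncBlock], L[LazyCache], L[FancyEvent], [AsyncBlock LazyCache FancyEvent])
  take AsyncBlock:  [AsyncBlock SafeProxy FancyEvent FastIndex FancyTask FastTask object] + [LazyCache SafeEvent SecureActor SafeProxy FancyEvent SecureQueue FastIndex FancyTask FastTask object] + [FancyEvent FastIndex FancyTask FastTask object] + [AsyncBlock LazyCache FancyEvent]
  take LazyCache:  [SafeProxy FancyEvent FastIndex FancyTask FastTask object] + [LazyCache SafeEvent SecureActor SafeProxy FancyEvent SecureQueue FastIndex FancyTask FastTask object] + [FancyEvent FastIndex FancyTask FastTask object] + [LazyCache FancyEvent]
  take SafeEvent:  [SafeProxy FancyEvent FastIndex FancyTask FastTask object] + [SafeEvent SecureActor SafeProxy FancyEvent SecureQueue FastIndex FancyTask FastTask object] + [FancyEvent FastIndex FancyTask FastTask object] + [FancyEvent]
  take SecureActor:  [SafeProxy FancyEvent FastIndex FancyTask FastTask object] + [SecureActor SafeProxy FancyEvent SecureQueue FastIndex FancyTask FastTask object] + [FancyEvent FastIndex FancyTask FastTask object] + [FancyEvent]
  take SafeProxy:  [SafeProxy FancyEvent FastIndex FancyTask FastTask object] + [SafeProxy FancyEvent SecureQueue FastIndex FancyTask FastTask object] + [FancyEvent FastIndex FancyTask FastTask object] + [FancyEvent]
  take FancyEvent:  [FancyEvent FastIndex FancyTask FastTask object] + [FancyEvent SecureQueue FastIndex FancyTask FastTask object] + [FancyEvent FastIndex FancyTask FastTask object] + [FancyEvent]
  take SecureQueue:  [FastIndex FancyTask FastTask object] + [SecureQueue FastIndex FancyTask FastTask object] + [FastIndex FancyTask FastTask object]
  take FastIndex:  [FastIndex FancyTask FastTask object] + [FastIndex FancyTask FastTask object] + [FastIndex FancyTask FastTask object]
  take FancyTask:  [FancyTask FastTask object] + [FancyTask FastTask object] + [FancyTask FastTask object]
  take FastTask:  [FastTask object] + [FastTask object] + [FastTask object]
  take object:  [object] + [object] + [object]
MRO: SmartActor AsyncBlock LazyCache SafeEvent SecureActor SafeProxy FancyEvent SecureQueue FastIndex FancyTask FastTask object
speak is defined in: FancyTask, FastIndex, FastTask. First along the MRO is FastIndex.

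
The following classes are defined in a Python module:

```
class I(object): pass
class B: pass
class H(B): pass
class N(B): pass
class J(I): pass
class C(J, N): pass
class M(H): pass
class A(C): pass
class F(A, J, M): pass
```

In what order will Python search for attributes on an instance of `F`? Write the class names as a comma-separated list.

F, A, C, J, I, N, M, H, B, object

L[F] = F + merge(L[A], L[J], L[M], [A J M])
  take A:  [A C J I N B object] + [J I object] + [M H B object] + [A J M]
  take C:  [C J I N B object] + [J I object] + [M H B object] + [J M]
  take J:  [J I N B object] + [J I object] + [M H B object] + [J M]
  take I:  [I N B object] + [I object] + [M H B object] + [M]
  take N:  [N B object] + [object] + [M H B object] + [M]
  take M:  [B object] + [object] + [M H B object] + [M]
  take H:  [B object] + [object] + [H B object]
  take B:  [B object] + [object] + [B object]
  take object:  [object] + [object] + [object]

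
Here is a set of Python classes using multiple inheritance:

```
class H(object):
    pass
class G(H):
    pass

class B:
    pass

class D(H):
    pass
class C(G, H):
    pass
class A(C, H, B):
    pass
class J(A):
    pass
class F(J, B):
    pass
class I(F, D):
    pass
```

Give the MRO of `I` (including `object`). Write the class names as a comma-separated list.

L[I] = I + merge(L[F], L[D], [F D])
  take F:  [F J A C G H B object] + [D H object] + [F D]
  take J:  [J A C G H B object] + [D H object] + [D]
  take A:  [A C G H B object] + [D H object] + [D]
  take C:  [C G H B object] + [D H object] + [D]
  take G:  [G H B object] + [D H object] + [D]
  take D:  [H B object] + [D H object] + [D]
  take H:  [H B object] + [H object]
  take B:  [B object] + [object]
  take object:  [object] + [object]

I, F, J, A, C, G, D, H, B, object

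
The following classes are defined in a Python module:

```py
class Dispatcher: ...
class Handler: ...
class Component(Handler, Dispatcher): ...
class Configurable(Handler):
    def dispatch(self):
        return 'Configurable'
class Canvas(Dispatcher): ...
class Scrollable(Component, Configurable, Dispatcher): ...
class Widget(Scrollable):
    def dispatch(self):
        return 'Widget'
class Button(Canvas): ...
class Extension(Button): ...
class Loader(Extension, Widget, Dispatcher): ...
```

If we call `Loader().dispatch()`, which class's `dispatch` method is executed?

L[Loader] = Loader + merge(L[Extension], L[Widget], L[Dispatcher], [Extension Widget Dispatcher])
  take Extension:  [Extension Button Canvas Dispatcher object] + [Widget Scrollable Component Configurable Handler Dispatcher object] + [Dispatcher object] + [Extension Widget Dispatcher]
  take Button:  [Button Canvas Dispatcher object] + [Widget Scrollable Component Configurable Handler Dispatcher object] + [Dispatcher object] + [Widget Dispatcher]
  take Canvas:  [Canvas Dispatcher object] + [Widget Scrollable Component Configurable Handler Dispatcher object] + [Dispatcher object] + [Widget Dispatcher]
  take Widget:  [Dispatcher object] + [Widget Scrollable Component Configurable Handler Dispatcher object] + [Dispatcher object] + [Widget Dispatcher]
  take Scrollable:  [Dispatcher object] + [Scrollable Component Configurable Handler Dispatcher object] + [Dispatcher object] + [Dispatcher]
  take Component:  [Dispatcher object] + [Component Configurable Handler Dispatcher object] + [Dispatcher object] + [Dispatcher]
  take Configurable:  [Dispatcher object] + [Configurable Handler Dispatcher object] + [Dispatcher object] + [Dispatcher]
  take Handler:  [Dispatcher object] + [Handler Dispatcher object] + [Dispatcher object] + [Dispatcher]
  take Dispatcher:  [Dispatcher object] + [Dispatcher object] + [Dispatcher object] + [Dispatcher]
  take object:  [object] + [object] + [object]
MRO: Loader Extension Button Canvas Widget Scrollable Component Configurable Handler Dispatcher object
dispatch is defined in: Configurable, Widget. First along the MRO is Widget.

Widget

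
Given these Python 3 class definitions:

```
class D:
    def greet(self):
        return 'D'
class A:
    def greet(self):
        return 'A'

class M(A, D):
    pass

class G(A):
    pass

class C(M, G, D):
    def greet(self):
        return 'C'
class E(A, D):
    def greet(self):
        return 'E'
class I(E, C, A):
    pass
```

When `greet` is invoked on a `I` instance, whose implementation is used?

E

L[I] = I + merge(L[E], L[C], L[A], [E C A])
  take E:  [E A D object] + [C M G A D object] + [A object] + [E C A]
  take C:  [A D object] + [C M G A D object] + [A object] + [C A]
  take M:  [A D object] + [M G A D object] + [A object] + [A]
  take G:  [A D object] + [G A D object] + [A object] + [A]
  take A:  [A D object] + [A D object] + [A object] + [A]
  take D:  [D object] + [D object] + [object]
  take object:  [object] + [object] + [object]
MRO: I E C M G A D object
greet is defined in: A, C, D, E. First along the MRO is E.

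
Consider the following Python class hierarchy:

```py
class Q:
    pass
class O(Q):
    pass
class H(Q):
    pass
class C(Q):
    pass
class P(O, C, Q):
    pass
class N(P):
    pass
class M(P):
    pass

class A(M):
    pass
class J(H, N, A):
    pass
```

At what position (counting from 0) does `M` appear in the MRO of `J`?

4

L[J] = J + merge(L[H], L[N], L[A], [H N A])
  take H:  [H Q object] + [N P O C Q object] + [A M P O C Q object] + [H N A]
  take N:  [Q object] + [N P O C Q object] + [A M P O C Q object] + [N A]
  take A:  [Q object] + [P O C Q object] + [A M P O C Q object] + [A]
  take M:  [Q object] + [P O C Q object] + [M P O C Q object]
  take P:  [Q object] + [P O C Q object] + [P O C Q object]
  take O:  [Q object] + [O C Q object] + [O C Q object]
  take C:  [Q object] + [C Q object] + [C Q object]
  take Q:  [Q object] + [Q object] + [Q object]
  take object:  [object] + [object] + [object]
MRO: J H N A M P O C Q object
M sits at index 4.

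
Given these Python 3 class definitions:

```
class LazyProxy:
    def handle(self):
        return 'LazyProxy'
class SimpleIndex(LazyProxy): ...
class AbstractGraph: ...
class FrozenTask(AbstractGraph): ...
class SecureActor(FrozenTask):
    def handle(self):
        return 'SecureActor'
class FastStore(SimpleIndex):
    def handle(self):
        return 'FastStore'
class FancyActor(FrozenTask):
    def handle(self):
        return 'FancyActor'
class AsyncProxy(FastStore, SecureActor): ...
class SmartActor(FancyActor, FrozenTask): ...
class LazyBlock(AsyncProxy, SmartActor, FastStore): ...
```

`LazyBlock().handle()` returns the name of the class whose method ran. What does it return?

L[LazyBlock] = LazyBlock + merge(L[AsyncProxy], L[SmartActor], L[FastStore], [AsyncProxy SmartActor FastStore])
  take AsyncProxy:  [AsyncProxy FastStore SimpleIndex LazyProxy SecureActor FrozenTask AbstractGraph object] + [SmartActor FancyActor FrozenTask AbstractGraph object] + [FastStore SimpleIndex LazyProxy object] + [AsyncProxy SmartActor FastStore]
  take SmartActor:  [FastStore SimpleIndex LazyProxy SecureActor FrozenTask AbstractGraph object] + [SmartActor FancyActor FrozenTask AbstractGraph object] + [FastStore SimpleIndex LazyProxy object] + [SmartActor FastStore]
  take FastStore:  [FastStore SimpleIndex LazyProxy SecureActor FrozenTask AbstractGraph object] + [FancyActor FrozenTask AbstractGraph object] + [FastStore SimpleIndex LazyProxy object] + [FastStore]
  take SimpleIndex:  [SimpleIndex LazyProxy SecureActor FrozenTask AbstractGraph object] + [FancyActor FrozenTask AbstractGraph object] + [SimpleIndex LazyProxy object]
  take LazyProxy:  [LazyProxy SecureActor FrozenTask AbstractGraph object] + [FancyActor FrozenTask AbstractGraph object] + [LazyProxy object]
  take SecureActor:  [SecureActor FrozenTask AbstractGraph object] + [FancyActor FrozenTask AbstractGraph object] + [object]
  take FancyActor:  [FrozenTask AbstractGraph object] + [FancyActor FrozenTask AbstractGraph object] + [object]
  take FrozenTask:  [FrozenTask AbstractGraph object] + [FrozenTask AbstractGraph object] + [object]
  take AbstractGraph:  [AbstractGraph object] + [AbstractGraph object] + [object]
  take object:  [object] + [object] + [object]
MRO: LazyBlock AsyncProxy SmartActor FastStore SimpleIndex LazyProxy SecureActor FancyActor FrozenTask AbstractGraph object
handle is defined in: FancyActor, FastStore, LazyProxy, SecureActor. First along the MRO is FastStore.

FastStore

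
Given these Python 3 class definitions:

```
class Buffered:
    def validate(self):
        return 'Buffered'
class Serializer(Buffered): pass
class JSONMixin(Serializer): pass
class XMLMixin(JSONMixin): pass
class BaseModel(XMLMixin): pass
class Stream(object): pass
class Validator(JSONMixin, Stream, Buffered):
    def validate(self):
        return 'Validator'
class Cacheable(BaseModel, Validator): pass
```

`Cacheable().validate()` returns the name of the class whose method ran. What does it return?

Validator

L[Cacheable] = Cacheable + merge(L[BaseModel], L[Validator], [BaseModel Validator])
  take BaseModel:  [BaseModel XMLMixin JSONMixin Serializer Buffered object] + [Validator JSONMixin Serializer Stream Buffered object] + [BaseModel Validator]
  take XMLMixin:  [XMLMixin JSONMixin Serializer Buffered object] + [Validator JSONMixin Serializer Stream Buffered object] + [Validator]
  take Validator:  [JSONMixin Serializer Buffered object] + [Validator JSONMixin Serializer Stream Buffered object] + [Validator]
  take JSONMixin:  [JSONMixin Serializer Buffered object] + [JSONMixin Serializer Stream Buffered object]
  take Serializer:  [Serializer Buffered object] + [Serializer Stream Buffered object]
  take Stream:  [Buffered object] + [Stream Buffered object]
  take Buffered:  [Buffered object] + [Buffered object]
  take object:  [object] + [object]
MRO: Cacheable BaseModel XMLMixin Validator JSONMixin Serializer Stream Buffered object
validate is defined in: Buffered, Validator. First along the MRO is Validator.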